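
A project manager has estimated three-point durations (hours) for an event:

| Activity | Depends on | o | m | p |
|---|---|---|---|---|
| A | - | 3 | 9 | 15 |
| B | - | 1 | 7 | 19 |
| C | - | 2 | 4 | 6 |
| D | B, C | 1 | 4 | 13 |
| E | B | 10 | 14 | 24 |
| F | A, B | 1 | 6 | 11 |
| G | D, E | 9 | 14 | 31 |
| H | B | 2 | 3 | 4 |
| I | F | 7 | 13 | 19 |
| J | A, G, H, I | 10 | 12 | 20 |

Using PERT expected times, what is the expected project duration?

52 hours

te_A = (3 + 4·9 + 15)/6 = 54/6 = 9
te_B = (1 + 4·7 + 19)/6 = 48/6 = 8
te_C = (2 + 4·4 + 6)/6 = 24/6 = 4
te_D = (1 + 4·4 + 13)/6 = 30/6 = 5
te_E = (10 + 4·14 + 24)/6 = 90/6 = 15
te_F = (1 + 4·6 + 11)/6 = 36/6 = 6
te_G = (9 + 4·14 + 31)/6 = 96/6 = 16
te_H = (2 + 4·3 + 4)/6 = 18/6 = 3
te_I = (7 + 4·13 + 19)/6 = 78/6 = 13
te_J = (10 + 4·12 + 20)/6 = 78/6 = 13

Forward pass:
ES_A = 0; EF_A = 9
ES_B = 0; EF_B = 8
ES_C = 0; EF_C = 4
ES_D = max(EF_B=8, EF_C=4) = 8; EF_D = 8+5 = 13
ES_E = 8; EF_E = 8+15 = 23
ES_F = max(EF_A=9, EF_B=8) = 9; EF_F = 9+6 = 15
ES_G = max(EF_D=13, EF_E=23) = 23; EF_G = 23+16 = 39
ES_H = 8; EF_H = 8+3 = 11
ES_I = 15; EF_I = 15+13 = 28
ES_J = max(EF_A=9, EF_G=39, EF_H=11, EF_I=28) = 39; EF_J = 39+13 = 52
Expected project duration μ = 52 hours. Critical path: B → E → G → J.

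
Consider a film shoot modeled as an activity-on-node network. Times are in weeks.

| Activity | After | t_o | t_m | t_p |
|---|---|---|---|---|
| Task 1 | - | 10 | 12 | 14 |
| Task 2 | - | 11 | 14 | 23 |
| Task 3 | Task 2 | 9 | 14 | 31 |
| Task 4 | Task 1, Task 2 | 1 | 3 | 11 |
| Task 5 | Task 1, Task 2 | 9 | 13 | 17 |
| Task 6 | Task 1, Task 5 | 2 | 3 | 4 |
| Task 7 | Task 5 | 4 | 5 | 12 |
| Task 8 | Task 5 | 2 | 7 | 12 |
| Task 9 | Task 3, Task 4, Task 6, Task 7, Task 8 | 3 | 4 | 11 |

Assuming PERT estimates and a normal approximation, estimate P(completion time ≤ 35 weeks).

0.060

te_Task 1 = (10 + 4·12 + 14)/6 = 72/6 = 12; σ²_Task 1 = ((14−10)/6)² = 0.444
te_Task 2 = (11 + 4·14 + 23)/6 = 90/6 = 15; σ²_Task 2 = ((23−11)/6)² = 4.000
te_Task 3 = (9 + 4·14 + 31)/6 = 96/6 = 16; σ²_Task 3 = ((31−9)/6)² = 13.444
te_Task 4 = (1 + 4·3 + 11)/6 = 24/6 = 4; σ²_Task 4 = ((11−1)/6)² = 2.778
te_Task 5 = (9 + 4·13 + 17)/6 = 78/6 = 13; σ²_Task 5 = ((17−9)/6)² = 1.778
te_Task 6 = (2 + 4·3 + 4)/6 = 18/6 = 3; σ²_Task 6 = ((4−2)/6)² = 0.111
te_Task 7 = (4 + 4·5 + 12)/6 = 36/6 = 6; σ²_Task 7 = ((12−4)/6)² = 1.778
te_Task 8 = (2 + 4·7 + 12)/6 = 42/6 = 7; σ²_Task 8 = ((12−2)/6)² = 2.778
te_Task 9 = (3 + 4·4 + 11)/6 = 30/6 = 5; σ²_Task 9 = ((11−3)/6)² = 1.778

Forward pass:
ES_Task 1 = 0; EF_Task 1 = 12
ES_Task 2 = 0; EF_Task 2 = 15
ES_Task 3 = 15; EF_Task 3 = 15+16 = 31
ES_Task 4 = max(EF_Task 1=12, EF_Task 2=15) = 15; EF_Task 4 = 15+4 = 19
ES_Task 5 = max(EF_Task 1=12, EF_Task 2=15) = 15; EF_Task 5 = 15+13 = 28
ES_Task 6 = max(EF_Task 1=12, EF_Task 5=28) = 28; EF_Task 6 = 28+3 = 31
ES_Task 7 = 28; EF_Task 7 = 28+6 = 34
ES_Task 8 = 28; EF_Task 8 = 28+7 = 35
ES_Task 9 = max(EF_Task 3=31, EF_Task 4=19, EF_Task 6=31, EF_Task 7=34, EF_Task 8=35) = 35; EF_Task 9 = 35+5 = 40
Expected project duration μ = 40 weeks. Critical path: Task 2 → Task 5 → Task 8 → Task 9.

Variance along critical path = 4.000 + 1.778 + 2.778 + 1.778 = 10.333; σ = √10.333 = 3.215 weeks.
Z = (35 − 40) / 3.215 = -1.555
P(T ≤ 35) = Φ(-1.555) ≈ 0.060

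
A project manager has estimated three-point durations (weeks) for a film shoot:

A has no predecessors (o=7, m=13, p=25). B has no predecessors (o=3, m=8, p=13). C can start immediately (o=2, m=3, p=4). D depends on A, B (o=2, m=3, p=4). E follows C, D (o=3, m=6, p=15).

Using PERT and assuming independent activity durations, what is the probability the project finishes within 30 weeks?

te_A = (7 + 4·13 + 25)/6 = 84/6 = 14; σ²_A = ((25−7)/6)² = 9.000
te_B = (3 + 4·8 + 13)/6 = 48/6 = 8; σ²_B = ((13−3)/6)² = 2.778
te_C = (2 + 4·3 + 4)/6 = 18/6 = 3; σ²_C = ((4−2)/6)² = 0.111
te_D = (2 + 4·3 + 4)/6 = 18/6 = 3; σ²_D = ((4−2)/6)² = 0.111
te_E = (3 + 4·6 + 15)/6 = 42/6 = 7; σ²_E = ((15−3)/6)² = 4.000

Forward pass:
ES_A = 0; EF_A = 14
ES_B = 0; EF_B = 8
ES_C = 0; EF_C = 3
ES_D = max(EF_A=14, EF_B=8) = 14; EF_D = 14+3 = 17
ES_E = max(EF_C=3, EF_D=17) = 17; EF_E = 17+7 = 24
Expected project duration μ = 24 weeks. Critical path: A → D → E.

Variance along critical path = 9.000 + 0.111 + 4.000 = 13.111; σ = √13.111 = 3.621 weeks.
Z = (30 − 24) / 3.621 = 1.657
P(T ≤ 30) = Φ(1.657) ≈ 0.951

0.951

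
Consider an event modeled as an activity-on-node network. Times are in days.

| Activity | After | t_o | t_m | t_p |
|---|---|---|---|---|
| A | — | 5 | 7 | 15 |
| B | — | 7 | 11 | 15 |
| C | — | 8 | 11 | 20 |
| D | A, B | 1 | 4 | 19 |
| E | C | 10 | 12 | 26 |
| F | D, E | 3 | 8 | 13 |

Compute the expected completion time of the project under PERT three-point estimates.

te_A = (5 + 4·7 + 15)/6 = 48/6 = 8
te_B = (7 + 4·11 + 15)/6 = 66/6 = 11
te_C = (8 + 4·11 + 20)/6 = 72/6 = 12
te_D = (1 + 4·4 + 19)/6 = 36/6 = 6
te_E = (10 + 4·12 + 26)/6 = 84/6 = 14
te_F = (3 + 4·8 + 13)/6 = 48/6 = 8

Forward pass:
ES_A = 0; EF_A = 8
ES_B = 0; EF_B = 11
ES_C = 0; EF_C = 12
ES_D = max(EF_A=8, EF_B=11) = 11; EF_D = 11+6 = 17
ES_E = 12; EF_E = 12+14 = 26
ES_F = max(EF_D=17, EF_E=26) = 26; EF_F = 26+8 = 34
Expected project duration μ = 34 days. Critical path: C → E → F.

34 days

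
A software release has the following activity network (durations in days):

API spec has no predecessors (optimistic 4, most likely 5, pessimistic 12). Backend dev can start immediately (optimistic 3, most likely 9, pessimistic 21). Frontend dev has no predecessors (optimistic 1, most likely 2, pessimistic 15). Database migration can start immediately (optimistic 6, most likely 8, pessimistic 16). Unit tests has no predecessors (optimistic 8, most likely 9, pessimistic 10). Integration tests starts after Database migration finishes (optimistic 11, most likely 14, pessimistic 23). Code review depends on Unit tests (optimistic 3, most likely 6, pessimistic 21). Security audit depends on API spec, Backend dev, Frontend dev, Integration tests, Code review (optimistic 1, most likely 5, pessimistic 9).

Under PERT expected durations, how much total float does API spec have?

18 days

te_API spec = (4 + 4·5 + 12)/6 = 36/6 = 6
te_Backend dev = (3 + 4·9 + 21)/6 = 60/6 = 10
te_Frontend dev = (1 + 4·2 + 15)/6 = 24/6 = 4
te_Database migration = (6 + 4·8 + 16)/6 = 54/6 = 9
te_Unit tests = (8 + 4·9 + 10)/6 = 54/6 = 9
te_Integration tests = (11 + 4·14 + 23)/6 = 90/6 = 15
te_Code review = (3 + 4·6 + 21)/6 = 48/6 = 8
te_Security audit = (1 + 4·5 + 9)/6 = 30/6 = 5

Forward pass:
ES_API spec = 0; EF_API spec = 6
ES_Backend dev = 0; EF_Backend dev = 10
ES_Frontend dev = 0; EF_Frontend dev = 4
ES_Database migration = 0; EF_Database migration = 9
ES_Unit tests = 0; EF_Unit tests = 9
ES_Integration tests = 9; EF_Integration tests = 9+15 = 24
ES_Code review = 9; EF_Code review = 9+8 = 17
ES_Security audit = max(EF_API spec=6, EF_Backend dev=10, EF_Frontend dev=4, EF_Integration tests=24, EF_Code review=17) = 24; EF_Security audit = 24+5 = 29
Expected project duration μ = 29 days. Critical path: Database migration → Integration tests → Security audit.

Backward pass:
LF_Security audit = 29; LS_Security audit = 29−5 = 24
LF_Code review = LS_Security audit = 24; LS_Code review = 24−8 = 16
LF_Integration tests = LS_Security audit = 24; LS_Integration tests = 24−15 = 9
LF_Unit tests = LS_Code review = 16; LS_Unit tests = 16−9 = 7
LF_Database migration = LS_Integration tests = 9; LS_Database migration = 9−9 = 0
LF_Frontend dev = LS_Security audit = 24; LS_Frontend dev = 24−4 = 20
LF_Backend dev = LS_Security audit = 24; LS_Backend dev = 24−10 = 14
LF_API spec = LS_Security audit = 24; LS_API spec = 24−6 = 18
Slack_API spec = LS_API spec − ES_API spec = 18 − 0 = 18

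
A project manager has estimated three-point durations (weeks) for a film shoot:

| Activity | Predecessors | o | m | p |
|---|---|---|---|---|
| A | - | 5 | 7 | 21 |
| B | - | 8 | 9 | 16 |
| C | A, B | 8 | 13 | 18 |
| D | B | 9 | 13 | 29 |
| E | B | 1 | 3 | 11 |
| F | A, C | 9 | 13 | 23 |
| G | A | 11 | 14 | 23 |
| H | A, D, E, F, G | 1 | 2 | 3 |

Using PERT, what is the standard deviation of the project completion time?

te_A = (5 + 4·7 + 21)/6 = 54/6 = 9; σ²_A = ((21−5)/6)² = 7.111
te_B = (8 + 4·9 + 16)/6 = 60/6 = 10; σ²_B = ((16−8)/6)² = 1.778
te_C = (8 + 4·13 + 18)/6 = 78/6 = 13; σ²_C = ((18−8)/6)² = 2.778
te_D = (9 + 4·13 + 29)/6 = 90/6 = 15; σ²_D = ((29−9)/6)² = 11.111
te_E = (1 + 4·3 + 11)/6 = 24/6 = 4; σ²_E = ((11−1)/6)² = 2.778
te_F = (9 + 4·13 + 23)/6 = 84/6 = 14; σ²_F = ((23−9)/6)² = 5.444
te_G = (11 + 4·14 + 23)/6 = 90/6 = 15; σ²_G = ((23−11)/6)² = 4.000
te_H = (1 + 4·2 + 3)/6 = 12/6 = 2; σ²_H = ((3−1)/6)² = 0.111

Forward pass:
ES_A = 0; EF_A = 9
ES_B = 0; EF_B = 10
ES_C = max(EF_A=9, EF_B=10) = 10; EF_C = 10+13 = 23
ES_D = 10; EF_D = 10+15 = 25
ES_E = 10; EF_E = 10+4 = 14
ES_F = max(EF_A=9, EF_C=23) = 23; EF_F = 23+14 = 37
ES_G = 9; EF_G = 9+15 = 24
ES_H = max(EF_A=9, EF_D=25, EF_E=14, EF_F=37, EF_G=24) = 37; EF_H = 37+2 = 39
Expected project duration μ = 39 weeks. Critical path: B → C → F → H.

Variance along critical path = 1.778 + 2.778 + 5.444 + 0.111 = 10.111
σ = √10.111 = 3.180 weeks

3.18 weeks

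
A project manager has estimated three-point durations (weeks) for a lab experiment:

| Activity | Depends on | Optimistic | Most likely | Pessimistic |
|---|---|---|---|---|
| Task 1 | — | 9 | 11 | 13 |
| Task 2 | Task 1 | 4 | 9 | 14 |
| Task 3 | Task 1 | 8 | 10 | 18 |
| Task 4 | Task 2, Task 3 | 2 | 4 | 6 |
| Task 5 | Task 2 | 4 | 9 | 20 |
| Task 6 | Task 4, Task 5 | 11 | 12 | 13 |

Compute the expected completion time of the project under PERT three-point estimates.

42 weeks

te_Task 1 = (9 + 4·11 + 13)/6 = 66/6 = 11
te_Task 2 = (4 + 4·9 + 14)/6 = 54/6 = 9
te_Task 3 = (8 + 4·10 + 18)/6 = 66/6 = 11
te_Task 4 = (2 + 4·4 + 6)/6 = 24/6 = 4
te_Task 5 = (4 + 4·9 + 20)/6 = 60/6 = 10
te_Task 6 = (11 + 4·12 + 13)/6 = 72/6 = 12

Forward pass:
ES_Task 1 = 0; EF_Task 1 = 11
ES_Task 2 = 11; EF_Task 2 = 11+9 = 20
ES_Task 3 = 11; EF_Task 3 = 11+11 = 22
ES_Task 4 = max(EF_Task 2=20, EF_Task 3=22) = 22; EF_Task 4 = 22+4 = 26
ES_Task 5 = 20; EF_Task 5 = 20+10 = 30
ES_Task 6 = max(EF_Task 4=26, EF_Task 5=30) = 30; EF_Task 6 = 30+12 = 42
Expected project duration μ = 42 weeks. Critical path: Task 1 → Task 2 → Task 5 → Task 6.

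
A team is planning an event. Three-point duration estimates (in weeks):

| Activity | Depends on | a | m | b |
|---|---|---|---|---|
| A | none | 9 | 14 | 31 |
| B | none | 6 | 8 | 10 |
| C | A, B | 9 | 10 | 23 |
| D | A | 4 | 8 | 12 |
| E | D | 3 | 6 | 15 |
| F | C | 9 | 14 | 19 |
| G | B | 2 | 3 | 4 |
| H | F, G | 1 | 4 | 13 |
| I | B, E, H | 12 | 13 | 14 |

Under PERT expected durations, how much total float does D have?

te_A = (9 + 4·14 + 31)/6 = 96/6 = 16
te_B = (6 + 4·8 + 10)/6 = 48/6 = 8
te_C = (9 + 4·10 + 23)/6 = 72/6 = 12
te_D = (4 + 4·8 + 12)/6 = 48/6 = 8
te_E = (3 + 4·6 + 15)/6 = 42/6 = 7
te_F = (9 + 4·14 + 19)/6 = 84/6 = 14
te_G = (2 + 4·3 + 4)/6 = 18/6 = 3
te_H = (1 + 4·4 + 13)/6 = 30/6 = 5
te_I = (12 + 4·13 + 14)/6 = 78/6 = 13

Forward pass:
ES_A = 0; EF_A = 16
ES_B = 0; EF_B = 8
ES_C = max(EF_A=16, EF_B=8) = 16; EF_C = 16+12 = 28
ES_D = 16; EF_D = 16+8 = 24
ES_E = 24; EF_E = 24+7 = 31
ES_F = 28; EF_F = 28+14 = 42
ES_G = 8; EF_G = 8+3 = 11
ES_H = max(EF_F=42, EF_G=11) = 42; EF_H = 42+5 = 47
ES_I = max(EF_B=8, EF_E=31, EF_H=47) = 47; EF_I = 47+13 = 60
Expected project duration μ = 60 weeks. Critical path: A → C → F → H → I.

Backward pass:
LF_I = 60; LS_I = 60−13 = 47
LF_H = LS_I = 47; LS_H = 47−5 = 42
LF_G = LS_H = 42; LS_G = 42−3 = 39
LF_F = LS_H = 42; LS_F = 42−14 = 28
LF_E = LS_I = 47; LS_E = 47−7 = 40
LF_D = LS_E = 40; LS_D = 40−8 = 32
LF_C = LS_F = 28; LS_C = 28−12 = 16
LF_B = min(LS_C=16, LS_G=39, LS_I=47) = 16; LS_B = 16−8 = 8
LF_A = min(LS_C=16, LS_D=32) = 16; LS_A = 16−16 = 0
Slack_D = LS_D − ES_D = 32 − 16 = 16

16 weeks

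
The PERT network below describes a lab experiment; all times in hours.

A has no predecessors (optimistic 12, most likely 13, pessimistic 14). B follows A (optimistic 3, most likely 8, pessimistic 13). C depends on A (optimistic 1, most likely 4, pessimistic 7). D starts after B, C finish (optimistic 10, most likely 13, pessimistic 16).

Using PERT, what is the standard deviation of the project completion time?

1.97 hours

te_A = (12 + 4·13 + 14)/6 = 78/6 = 13; σ²_A = ((14−12)/6)² = 0.111
te_B = (3 + 4·8 + 13)/6 = 48/6 = 8; σ²_B = ((13−3)/6)² = 2.778
te_C = (1 + 4·4 + 7)/6 = 24/6 = 4; σ²_C = ((7−1)/6)² = 1.000
te_D = (10 + 4·13 + 16)/6 = 78/6 = 13; σ²_D = ((16−10)/6)² = 1.000

Forward pass:
ES_A = 0; EF_A = 13
ES_B = 13; EF_B = 13+8 = 21
ES_C = 13; EF_C = 13+4 = 17
ES_D = max(EF_B=21, EF_C=17) = 21; EF_D = 21+13 = 34
Expected project duration μ = 34 hours. Critical path: A → B → D.

Variance along critical path = 0.111 + 2.778 + 1.000 = 3.889
σ = √3.889 = 1.972 hours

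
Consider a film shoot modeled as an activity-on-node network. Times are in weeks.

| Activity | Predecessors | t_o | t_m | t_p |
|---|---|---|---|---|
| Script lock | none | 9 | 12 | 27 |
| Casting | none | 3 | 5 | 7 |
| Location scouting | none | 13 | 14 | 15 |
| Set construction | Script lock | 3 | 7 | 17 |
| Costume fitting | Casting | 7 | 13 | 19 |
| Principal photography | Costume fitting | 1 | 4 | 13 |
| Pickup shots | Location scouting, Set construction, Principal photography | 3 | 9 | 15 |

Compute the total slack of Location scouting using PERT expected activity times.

te_Script lock = (9 + 4·12 + 27)/6 = 84/6 = 14
te_Casting = (3 + 4·5 + 7)/6 = 30/6 = 5
te_Location scouting = (13 + 4·14 + 15)/6 = 84/6 = 14
te_Set construction = (3 + 4·7 + 17)/6 = 48/6 = 8
te_Costume fitting = (7 + 4·13 + 19)/6 = 78/6 = 13
te_Principal photography = (1 + 4·4 + 13)/6 = 30/6 = 5
te_Pickup shots = (3 + 4·9 + 15)/6 = 54/6 = 9

Forward pass:
ES_Script lock = 0; EF_Script lock = 14
ES_Casting = 0; EF_Casting = 5
ES_Location scouting = 0; EF_Location scouting = 14
ES_Set construction = 14; EF_Set construction = 14+8 = 22
ES_Costume fitting = 5; EF_Costume fitting = 5+13 = 18
ES_Principal photography = 18; EF_Principal photography = 18+5 = 23
ES_Pickup shots = max(EF_Location scouting=14, EF_Set construction=22, EF_Principal photography=23) = 23; EF_Pickup shots = 23+9 = 32
Expected project duration μ = 32 weeks. Critical path: Casting → Costume fitting → Principal photography → Pickup shots.

Backward pass:
LF_Pickup shots = 32; LS_Pickup shots = 32−9 = 23
LF_Principal photography = LS_Pickup shots = 23; LS_Principal photography = 23−5 = 18
LF_Costume fitting = LS_Principal photography = 18; LS_Costume fitting = 18−13 = 5
LF_Set construction = LS_Pickup shots = 23; LS_Set construction = 23−8 = 15
LF_Location scouting = LS_Pickup shots = 23; LS_Location scouting = 23−14 = 9
LF_Casting = LS_Costume fitting = 5; LS_Casting = 5−5 = 0
LF_Script lock = LS_Set construction = 15; LS_Script lock = 15−14 = 1
Slack_Location scouting = LS_Location scouting − ES_Location scouting = 9 − 0 = 9

9 weeks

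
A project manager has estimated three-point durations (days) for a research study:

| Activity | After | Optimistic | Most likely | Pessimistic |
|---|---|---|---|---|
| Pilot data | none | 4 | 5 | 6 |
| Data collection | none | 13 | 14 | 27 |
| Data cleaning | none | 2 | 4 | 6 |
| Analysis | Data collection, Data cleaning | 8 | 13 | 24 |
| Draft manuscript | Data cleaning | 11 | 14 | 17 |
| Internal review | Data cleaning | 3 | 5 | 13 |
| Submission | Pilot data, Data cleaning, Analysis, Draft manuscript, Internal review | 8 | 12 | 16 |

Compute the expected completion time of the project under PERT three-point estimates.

42 days

te_Pilot data = (4 + 4·5 + 6)/6 = 30/6 = 5
te_Data collection = (13 + 4·14 + 27)/6 = 96/6 = 16
te_Data cleaning = (2 + 4·4 + 6)/6 = 24/6 = 4
te_Analysis = (8 + 4·13 + 24)/6 = 84/6 = 14
te_Draft manuscript = (11 + 4·14 + 17)/6 = 84/6 = 14
te_Internal review = (3 + 4·5 + 13)/6 = 36/6 = 6
te_Submission = (8 + 4·12 + 16)/6 = 72/6 = 12

Forward pass:
ES_Pilot data = 0; EF_Pilot data = 5
ES_Data collection = 0; EF_Data collection = 16
ES_Data cleaning = 0; EF_Data cleaning = 4
ES_Analysis = max(EF_Data collection=16, EF_Data cleaning=4) = 16; EF_Analysis = 16+14 = 30
ES_Draft manuscript = 4; EF_Draft manuscript = 4+14 = 18
ES_Internal review = 4; EF_Internal review = 4+6 = 10
ES_Submission = max(EF_Pilot data=5, EF_Data cleaning=4, EF_Analysis=30, EF_Draft manuscript=18, EF_Internal review=10) = 30; EF_Submission = 30+12 = 42
Expected project duration μ = 42 days. Critical path: Data collection → Analysis → Submission.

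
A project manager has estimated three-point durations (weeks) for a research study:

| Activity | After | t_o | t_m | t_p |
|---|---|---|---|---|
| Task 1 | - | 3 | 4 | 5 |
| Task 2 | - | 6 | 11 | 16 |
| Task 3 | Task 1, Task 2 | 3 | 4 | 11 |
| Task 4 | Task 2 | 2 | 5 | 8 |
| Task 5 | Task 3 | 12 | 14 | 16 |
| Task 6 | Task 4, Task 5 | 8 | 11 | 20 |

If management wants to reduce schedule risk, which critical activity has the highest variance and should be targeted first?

te_Task 1 = (3 + 4·4 + 5)/6 = 24/6 = 4; σ²_Task 1 = ((5−3)/6)² = 0.111
te_Task 2 = (6 + 4·11 + 16)/6 = 66/6 = 11; σ²_Task 2 = ((16−6)/6)² = 2.778
te_Task 3 = (3 + 4·4 + 11)/6 = 30/6 = 5; σ²_Task 3 = ((11−3)/6)² = 1.778
te_Task 4 = (2 + 4·5 + 8)/6 = 30/6 = 5; σ²_Task 4 = ((8−2)/6)² = 1.000
te_Task 5 = (12 + 4·14 + 16)/6 = 84/6 = 14; σ²_Task 5 = ((16−12)/6)² = 0.444
te_Task 6 = (8 + 4·11 + 20)/6 = 72/6 = 12; σ²_Task 6 = ((20−8)/6)² = 4.000

Forward pass:
ES_Task 1 = 0; EF_Task 1 = 4
ES_Task 2 = 0; EF_Task 2 = 11
ES_Task 3 = max(EF_Task 1=4, EF_Task 2=11) = 11; EF_Task 3 = 11+5 = 16
ES_Task 4 = 11; EF_Task 4 = 11+5 = 16
ES_Task 5 = 16; EF_Task 5 = 16+14 = 30
ES_Task 6 = max(EF_Task 4=16, EF_Task 5=30) = 30; EF_Task 6 = 30+12 = 42
Expected project duration μ = 42 weeks. Critical path: Task 2 → Task 3 → Task 5 → Task 6.

Variances on critical path: σ²_Task 2=2.778, σ²_Task 3=1.778, σ²_Task 5=0.444, σ²_Task 6=4.000.
Largest is σ²_Task 6 = 4.000.

Task 6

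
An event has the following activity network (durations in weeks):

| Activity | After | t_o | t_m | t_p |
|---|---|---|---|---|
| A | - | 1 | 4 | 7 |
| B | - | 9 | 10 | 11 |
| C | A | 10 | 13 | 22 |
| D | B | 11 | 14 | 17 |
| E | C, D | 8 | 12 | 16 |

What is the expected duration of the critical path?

36 weeks

te_A = (1 + 4·4 + 7)/6 = 24/6 = 4
te_B = (9 + 4·10 + 11)/6 = 60/6 = 10
te_C = (10 + 4·13 + 22)/6 = 84/6 = 14
te_D = (11 + 4·14 + 17)/6 = 84/6 = 14
te_E = (8 + 4·12 + 16)/6 = 72/6 = 12

Forward pass:
ES_A = 0; EF_A = 4
ES_B = 0; EF_B = 10
ES_C = 4; EF_C = 4+14 = 18
ES_D = 10; EF_D = 10+14 = 24
ES_E = max(EF_C=18, EF_D=24) = 24; EF_E = 24+12 = 36
Expected project duration μ = 36 weeks. Critical path: B → D → E.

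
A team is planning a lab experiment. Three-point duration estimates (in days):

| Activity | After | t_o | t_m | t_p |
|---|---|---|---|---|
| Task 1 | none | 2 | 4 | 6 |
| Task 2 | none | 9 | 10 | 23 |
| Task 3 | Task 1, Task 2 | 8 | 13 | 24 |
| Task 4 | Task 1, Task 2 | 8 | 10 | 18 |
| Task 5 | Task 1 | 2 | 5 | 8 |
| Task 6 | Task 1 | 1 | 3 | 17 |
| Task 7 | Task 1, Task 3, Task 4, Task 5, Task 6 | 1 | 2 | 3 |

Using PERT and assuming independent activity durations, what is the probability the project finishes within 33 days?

te_Task 1 = (2 + 4·4 + 6)/6 = 24/6 = 4; σ²_Task 1 = ((6−2)/6)² = 0.444
te_Task 2 = (9 + 4·10 + 23)/6 = 72/6 = 12; σ²_Task 2 = ((23−9)/6)² = 5.444
te_Task 3 = (8 + 4·13 + 24)/6 = 84/6 = 14; σ²_Task 3 = ((24−8)/6)² = 7.111
te_Task 4 = (8 + 4·10 + 18)/6 = 66/6 = 11; σ²_Task 4 = ((18−8)/6)² = 2.778
te_Task 5 = (2 + 4·5 + 8)/6 = 30/6 = 5; σ²_Task 5 = ((8−2)/6)² = 1.000
te_Task 6 = (1 + 4·3 + 17)/6 = 30/6 = 5; σ²_Task 6 = ((17−1)/6)² = 7.111
te_Task 7 = (1 + 4·2 + 3)/6 = 12/6 = 2; σ²_Task 7 = ((3−1)/6)² = 0.111

Forward pass:
ES_Task 1 = 0; EF_Task 1 = 4
ES_Task 2 = 0; EF_Task 2 = 12
ES_Task 3 = max(EF_Task 1=4, EF_Task 2=12) = 12; EF_Task 3 = 12+14 = 26
ES_Task 4 = max(EF_Task 1=4, EF_Task 2=12) = 12; EF_Task 4 = 12+11 = 23
ES_Task 5 = 4; EF_Task 5 = 4+5 = 9
ES_Task 6 = 4; EF_Task 6 = 4+5 = 9
ES_Task 7 = max(EF_Task 1=4, EF_Task 3=26, EF_Task 4=23, EF_Task 5=9, EF_Task 6=9) = 26; EF_Task 7 = 26+2 = 28
Expected project duration μ = 28 days. Critical path: Task 2 → Task 3 → Task 7.

Variance along critical path = 5.444 + 7.111 + 0.111 = 12.667; σ = √12.667 = 3.559 days.
Z = (33 − 28) / 3.559 = 1.405
P(T ≤ 33) = Φ(1.405) ≈ 0.920

0.920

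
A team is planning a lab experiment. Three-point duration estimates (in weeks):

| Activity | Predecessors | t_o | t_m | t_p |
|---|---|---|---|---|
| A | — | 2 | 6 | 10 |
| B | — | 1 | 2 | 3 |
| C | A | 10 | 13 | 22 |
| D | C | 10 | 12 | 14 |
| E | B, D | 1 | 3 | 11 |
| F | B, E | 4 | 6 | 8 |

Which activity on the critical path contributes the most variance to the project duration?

te_A = (2 + 4·6 + 10)/6 = 36/6 = 6; σ²_A = ((10−2)/6)² = 1.778
te_B = (1 + 4·2 + 3)/6 = 12/6 = 2; σ²_B = ((3−1)/6)² = 0.111
te_C = (10 + 4·13 + 22)/6 = 84/6 = 14; σ²_C = ((22−10)/6)² = 4.000
te_D = (10 + 4·12 + 14)/6 = 72/6 = 12; σ²_D = ((14−10)/6)² = 0.444
te_E = (1 + 4·3 + 11)/6 = 24/6 = 4; σ²_E = ((11−1)/6)² = 2.778
te_F = (4 + 4·6 + 8)/6 = 36/6 = 6; σ²_F = ((8−4)/6)² = 0.444

Forward pass:
ES_A = 0; EF_A = 6
ES_B = 0; EF_B = 2
ES_C = 6; EF_C = 6+14 = 20
ES_D = 20; EF_D = 20+12 = 32
ES_E = max(EF_B=2, EF_D=32) = 32; EF_E = 32+4 = 36
ES_F = max(EF_B=2, EF_E=36) = 36; EF_F = 36+6 = 42
Expected project duration μ = 42 weeks. Critical path: A → C → D → E → F.

Variances on critical path: σ²_A=1.778, σ²_C=4.000, σ²_D=0.444, σ²_E=2.778, σ²_F=0.444.
Largest is σ²_C = 4.000.

C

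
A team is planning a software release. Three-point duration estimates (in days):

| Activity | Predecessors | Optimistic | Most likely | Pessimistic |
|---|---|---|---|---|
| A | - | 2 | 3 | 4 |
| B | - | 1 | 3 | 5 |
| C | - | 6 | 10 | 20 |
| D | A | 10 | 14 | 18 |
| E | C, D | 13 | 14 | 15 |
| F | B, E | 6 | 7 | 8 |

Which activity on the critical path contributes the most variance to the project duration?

D

te_A = (2 + 4·3 + 4)/6 = 18/6 = 3; σ²_A = ((4−2)/6)² = 0.111
te_B = (1 + 4·3 + 5)/6 = 18/6 = 3; σ²_B = ((5−1)/6)² = 0.444
te_C = (6 + 4·10 + 20)/6 = 66/6 = 11; σ²_C = ((20−6)/6)² = 5.444
te_D = (10 + 4·14 + 18)/6 = 84/6 = 14; σ²_D = ((18−10)/6)² = 1.778
te_E = (13 + 4·14 + 15)/6 = 84/6 = 14; σ²_E = ((15−13)/6)² = 0.111
te_F = (6 + 4·7 + 8)/6 = 42/6 = 7; σ²_F = ((8−6)/6)² = 0.111

Forward pass:
ES_A = 0; EF_A = 3
ES_B = 0; EF_B = 3
ES_C = 0; EF_C = 11
ES_D = 3; EF_D = 3+14 = 17
ES_E = max(EF_C=11, EF_D=17) = 17; EF_E = 17+14 = 31
ES_F = max(EF_B=3, EF_E=31) = 31; EF_F = 31+7 = 38
Expected project duration μ = 38 days. Critical path: A → D → E → F.

Variances on critical path: σ²_A=0.111, σ²_D=1.778, σ²_E=0.111, σ²_F=0.111.
Largest is σ²_D = 1.778.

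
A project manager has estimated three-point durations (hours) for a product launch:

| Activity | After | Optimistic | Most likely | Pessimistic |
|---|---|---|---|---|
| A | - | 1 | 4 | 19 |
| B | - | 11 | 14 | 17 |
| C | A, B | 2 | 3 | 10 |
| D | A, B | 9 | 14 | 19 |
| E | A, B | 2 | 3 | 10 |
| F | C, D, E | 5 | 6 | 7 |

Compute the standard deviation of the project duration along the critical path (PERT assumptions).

1.97 hours

te_A = (1 + 4·4 + 19)/6 = 36/6 = 6; σ²_A = ((19−1)/6)² = 9.000
te_B = (11 + 4·14 + 17)/6 = 84/6 = 14; σ²_B = ((17−11)/6)² = 1.000
te_C = (2 + 4·3 + 10)/6 = 24/6 = 4; σ²_C = ((10−2)/6)² = 1.778
te_D = (9 + 4·14 + 19)/6 = 84/6 = 14; σ²_D = ((19−9)/6)² = 2.778
te_E = (2 + 4·3 + 10)/6 = 24/6 = 4; σ²_E = ((10−2)/6)² = 1.778
te_F = (5 + 4·6 + 7)/6 = 36/6 = 6; σ²_F = ((7−5)/6)² = 0.111

Forward pass:
ES_A = 0; EF_A = 6
ES_B = 0; EF_B = 14
ES_C = max(EF_A=6, EF_B=14) = 14; EF_C = 14+4 = 18
ES_D = max(EF_A=6, EF_B=14) = 14; EF_D = 14+14 = 28
ES_E = max(EF_A=6, EF_B=14) = 14; EF_E = 14+4 = 18
ES_F = max(EF_C=18, EF_D=28, EF_E=18) = 28; EF_F = 28+6 = 34
Expected project duration μ = 34 hours. Critical path: B → D → F.

Variance along critical path = 1.000 + 2.778 + 0.111 = 3.889
σ = √3.889 = 1.972 hours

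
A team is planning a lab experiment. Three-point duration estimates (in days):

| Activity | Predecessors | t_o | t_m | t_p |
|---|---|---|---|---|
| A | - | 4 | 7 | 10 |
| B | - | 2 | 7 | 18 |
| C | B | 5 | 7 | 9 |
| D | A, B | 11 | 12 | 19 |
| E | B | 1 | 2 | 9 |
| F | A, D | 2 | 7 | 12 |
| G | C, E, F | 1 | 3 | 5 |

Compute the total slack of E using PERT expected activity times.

17 days

te_A = (4 + 4·7 + 10)/6 = 42/6 = 7
te_B = (2 + 4·7 + 18)/6 = 48/6 = 8
te_C = (5 + 4·7 + 9)/6 = 42/6 = 7
te_D = (11 + 4·12 + 19)/6 = 78/6 = 13
te_E = (1 + 4·2 + 9)/6 = 18/6 = 3
te_F = (2 + 4·7 + 12)/6 = 42/6 = 7
te_G = (1 + 4·3 + 5)/6 = 18/6 = 3

Forward pass:
ES_A = 0; EF_A = 7
ES_B = 0; EF_B = 8
ES_C = 8; EF_C = 8+7 = 15
ES_D = max(EF_A=7, EF_B=8) = 8; EF_D = 8+13 = 21
ES_E = 8; EF_E = 8+3 = 11
ES_F = max(EF_A=7, EF_D=21) = 21; EF_F = 21+7 = 28
ES_G = max(EF_C=15, EF_E=11, EF_F=28) = 28; EF_G = 28+3 = 31
Expected project duration μ = 31 days. Critical path: B → D → F → G.

Backward pass:
LF_G = 31; LS_G = 31−3 = 28
LF_F = LS_G = 28; LS_F = 28−7 = 21
LF_E = LS_G = 28; LS_E = 28−3 = 25
LF_D = LS_F = 21; LS_D = 21−13 = 8
LF_C = LS_G = 28; LS_C = 28−7 = 21
LF_B = min(LS_C=21, LS_D=8, LS_E=25) = 8; LS_B = 8−8 = 0
LF_A = min(LS_D=8, LS_F=21) = 8; LS_A = 8−7 = 1
Slack_E = LS_E − ES_E = 25 − 8 = 17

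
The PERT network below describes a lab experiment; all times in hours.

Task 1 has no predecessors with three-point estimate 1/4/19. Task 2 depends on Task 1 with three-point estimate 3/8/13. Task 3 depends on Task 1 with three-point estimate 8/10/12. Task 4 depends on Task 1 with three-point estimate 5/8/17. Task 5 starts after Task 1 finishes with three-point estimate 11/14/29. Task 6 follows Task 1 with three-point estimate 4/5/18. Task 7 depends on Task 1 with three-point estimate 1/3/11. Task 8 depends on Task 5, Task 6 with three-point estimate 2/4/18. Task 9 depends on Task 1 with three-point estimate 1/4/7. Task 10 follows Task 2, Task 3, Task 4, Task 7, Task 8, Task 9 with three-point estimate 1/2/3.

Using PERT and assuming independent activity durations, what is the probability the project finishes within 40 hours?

0.977

te_Task 1 = (1 + 4·4 + 19)/6 = 36/6 = 6; σ²_Task 1 = ((19−1)/6)² = 9.000
te_Task 2 = (3 + 4·8 + 13)/6 = 48/6 = 8; σ²_Task 2 = ((13−3)/6)² = 2.778
te_Task 3 = (8 + 4·10 + 12)/6 = 60/6 = 10; σ²_Task 3 = ((12−8)/6)² = 0.444
te_Task 4 = (5 + 4·8 + 17)/6 = 54/6 = 9; σ²_Task 4 = ((17−5)/6)² = 4.000
te_Task 5 = (11 + 4·14 + 29)/6 = 96/6 = 16; σ²_Task 5 = ((29−11)/6)² = 9.000
te_Task 6 = (4 + 4·5 + 18)/6 = 42/6 = 7; σ²_Task 6 = ((18−4)/6)² = 5.444
te_Task 7 = (1 + 4·3 + 11)/6 = 24/6 = 4; σ²_Task 7 = ((11−1)/6)² = 2.778
te_Task 8 = (2 + 4·4 + 18)/6 = 36/6 = 6; σ²_Task 8 = ((18−2)/6)² = 7.111
te_Task 9 = (1 + 4·4 + 7)/6 = 24/6 = 4; σ²_Task 9 = ((7−1)/6)² = 1.000
te_Task 10 = (1 + 4·2 + 3)/6 = 12/6 = 2; σ²_Task 10 = ((3−1)/6)² = 0.111

Forward pass:
ES_Task 1 = 0; EF_Task 1 = 6
ES_Task 2 = 6; EF_Task 2 = 6+8 = 14
ES_Task 3 = 6; EF_Task 3 = 6+10 = 16
ES_Task 4 = 6; EF_Task 4 = 6+9 = 15
ES_Task 5 = 6; EF_Task 5 = 6+16 = 22
ES_Task 6 = 6; EF_Task 6 = 6+7 = 13
ES_Task 7 = 6; EF_Task 7 = 6+4 = 10
ES_Task 8 = max(EF_Task 5=22, EF_Task 6=13) = 22; EF_Task 8 = 22+6 = 28
ES_Task 9 = 6; EF_Task 9 = 6+4 = 10
ES_Task 10 = max(EF_Task 2=14, EF_Task 3=16, EF_Task 4=15, EF_Task 7=10, EF_Task 8=28, EF_Task 9=10) = 28; EF_Task 10 = 28+2 = 30
Expected project duration μ = 30 hours. Critical path: Task 1 → Task 5 → Task 8 → Task 10.

Variance along critical path = 9.000 + 9.000 + 7.111 + 0.111 = 25.222; σ = √25.222 = 5.022 hours.
Z = (40 − 30) / 5.022 = 1.991
P(T ≤ 40) = Φ(1.991) ≈ 0.977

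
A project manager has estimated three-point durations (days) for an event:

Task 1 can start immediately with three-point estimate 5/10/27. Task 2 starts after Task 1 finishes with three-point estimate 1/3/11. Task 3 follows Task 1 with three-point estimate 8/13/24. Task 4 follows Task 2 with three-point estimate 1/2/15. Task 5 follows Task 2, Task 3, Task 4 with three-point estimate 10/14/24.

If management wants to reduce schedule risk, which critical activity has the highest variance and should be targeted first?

te_Task 1 = (5 + 4·10 + 27)/6 = 72/6 = 12; σ²_Task 1 = ((27−5)/6)² = 13.444
te_Task 2 = (1 + 4·3 + 11)/6 = 24/6 = 4; σ²_Task 2 = ((11−1)/6)² = 2.778
te_Task 3 = (8 + 4·13 + 24)/6 = 84/6 = 14; σ²_Task 3 = ((24−8)/6)² = 7.111
te_Task 4 = (1 + 4·2 + 15)/6 = 24/6 = 4; σ²_Task 4 = ((15−1)/6)² = 5.444
te_Task 5 = (10 + 4·14 + 24)/6 = 90/6 = 15; σ²_Task 5 = ((24−10)/6)² = 5.444

Forward pass:
ES_Task 1 = 0; EF_Task 1 = 12
ES_Task 2 = 12; EF_Task 2 = 12+4 = 16
ES_Task 3 = 12; EF_Task 3 = 12+14 = 26
ES_Task 4 = 16; EF_Task 4 = 16+4 = 20
ES_Task 5 = max(EF_Task 2=16, EF_Task 3=26, EF_Task 4=20) = 26; EF_Task 5 = 26+15 = 41
Expected project duration μ = 41 days. Critical path: Task 1 → Task 3 → Task 5.

Variances on critical path: σ²_Task 1=13.444, σ²_Task 3=7.111, σ²_Task 5=5.444.
Largest is σ²_Task 1 = 13.444.

Task 1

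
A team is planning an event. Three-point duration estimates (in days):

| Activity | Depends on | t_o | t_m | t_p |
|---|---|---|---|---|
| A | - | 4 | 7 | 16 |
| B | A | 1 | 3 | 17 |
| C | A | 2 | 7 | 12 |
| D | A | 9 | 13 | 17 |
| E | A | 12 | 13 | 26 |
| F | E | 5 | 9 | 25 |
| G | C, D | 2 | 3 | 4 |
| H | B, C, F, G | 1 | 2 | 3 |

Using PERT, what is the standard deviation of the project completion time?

4.55 days

te_A = (4 + 4·7 + 16)/6 = 48/6 = 8; σ²_A = ((16−4)/6)² = 4.000
te_B = (1 + 4·3 + 17)/6 = 30/6 = 5; σ²_B = ((17−1)/6)² = 7.111
te_C = (2 + 4·7 + 12)/6 = 42/6 = 7; σ²_C = ((12−2)/6)² = 2.778
te_D = (9 + 4·13 + 17)/6 = 78/6 = 13; σ²_D = ((17−9)/6)² = 1.778
te_E = (12 + 4·13 + 26)/6 = 90/6 = 15; σ²_E = ((26−12)/6)² = 5.444
te_F = (5 + 4·9 + 25)/6 = 66/6 = 11; σ²_F = ((25−5)/6)² = 11.111
te_G = (2 + 4·3 + 4)/6 = 18/6 = 3; σ²_G = ((4−2)/6)² = 0.111
te_H = (1 + 4·2 + 3)/6 = 12/6 = 2; σ²_H = ((3−1)/6)² = 0.111

Forward pass:
ES_A = 0; EF_A = 8
ES_B = 8; EF_B = 8+5 = 13
ES_C = 8; EF_C = 8+7 = 15
ES_D = 8; EF_D = 8+13 = 21
ES_E = 8; EF_E = 8+15 = 23
ES_F = 23; EF_F = 23+11 = 34
ES_G = max(EF_C=15, EF_D=21) = 21; EF_G = 21+3 = 24
ES_H = max(EF_B=13, EF_C=15, EF_F=34, EF_G=24) = 34; EF_H = 34+2 = 36
Expected project duration μ = 36 days. Critical path: A → E → F → H.

Variance along critical path = 4.000 + 5.444 + 11.111 + 0.111 = 20.667
σ = √20.667 = 4.546 days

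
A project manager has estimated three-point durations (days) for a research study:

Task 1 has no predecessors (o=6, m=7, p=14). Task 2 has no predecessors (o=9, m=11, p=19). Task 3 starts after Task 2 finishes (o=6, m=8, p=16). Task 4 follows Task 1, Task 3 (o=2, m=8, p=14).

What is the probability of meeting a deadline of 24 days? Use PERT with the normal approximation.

0.053

te_Task 1 = (6 + 4·7 + 14)/6 = 48/6 = 8; σ²_Task 1 = ((14−6)/6)² = 1.778
te_Task 2 = (9 + 4·11 + 19)/6 = 72/6 = 12; σ²_Task 2 = ((19−9)/6)² = 2.778
te_Task 3 = (6 + 4·8 + 16)/6 = 54/6 = 9; σ²_Task 3 = ((16−6)/6)² = 2.778
te_Task 4 = (2 + 4·8 + 14)/6 = 48/6 = 8; σ²_Task 4 = ((14−2)/6)² = 4.000

Forward pass:
ES_Task 1 = 0; EF_Task 1 = 8
ES_Task 2 = 0; EF_Task 2 = 12
ES_Task 3 = 12; EF_Task 3 = 12+9 = 21
ES_Task 4 = max(EF_Task 1=8, EF_Task 3=21) = 21; EF_Task 4 = 21+8 = 29
Expected project duration μ = 29 days. Critical path: Task 2 → Task 3 → Task 4.

Variance along critical path = 2.778 + 2.778 + 4.000 = 9.556; σ = √9.556 = 3.091 days.
Z = (24 − 29) / 3.091 = -1.617
P(T ≤ 24) = Φ(-1.617) ≈ 0.053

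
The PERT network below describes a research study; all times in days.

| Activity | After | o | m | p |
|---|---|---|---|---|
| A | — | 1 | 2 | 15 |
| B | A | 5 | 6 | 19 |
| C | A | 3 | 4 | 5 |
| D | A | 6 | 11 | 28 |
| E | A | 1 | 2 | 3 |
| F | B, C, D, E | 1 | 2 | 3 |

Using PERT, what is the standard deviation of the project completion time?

te_A = (1 + 4·2 + 15)/6 = 24/6 = 4; σ²_A = ((15−1)/6)² = 5.444
te_B = (5 + 4·6 + 19)/6 = 48/6 = 8; σ²_B = ((19−5)/6)² = 5.444
te_C = (3 + 4·4 + 5)/6 = 24/6 = 4; σ²_C = ((5−3)/6)² = 0.111
te_D = (6 + 4·11 + 28)/6 = 78/6 = 13; σ²_D = ((28−6)/6)² = 13.444
te_E = (1 + 4·2 + 3)/6 = 12/6 = 2; σ²_E = ((3−1)/6)² = 0.111
te_F = (1 + 4·2 + 3)/6 = 12/6 = 2; σ²_F = ((3−1)/6)² = 0.111

Forward pass:
ES_A = 0; EF_A = 4
ES_B = 4; EF_B = 4+8 = 12
ES_C = 4; EF_C = 4+4 = 8
ES_D = 4; EF_D = 4+13 = 17
ES_E = 4; EF_E = 4+2 = 6
ES_F = max(EF_B=12, EF_C=8, EF_D=17, EF_E=6) = 17; EF_F = 17+2 = 19
Expected project duration μ = 19 days. Critical path: A → D → F.

Variance along critical path = 5.444 + 13.444 + 0.111 = 19.000
σ = √19.000 = 4.359 days

4.36 days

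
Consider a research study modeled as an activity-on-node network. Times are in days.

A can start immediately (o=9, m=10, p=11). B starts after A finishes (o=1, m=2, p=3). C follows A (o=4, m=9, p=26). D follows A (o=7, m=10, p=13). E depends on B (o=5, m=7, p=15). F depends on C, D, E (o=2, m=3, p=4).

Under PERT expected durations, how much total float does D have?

1 days

te_A = (9 + 4·10 + 11)/6 = 60/6 = 10
te_B = (1 + 4·2 + 3)/6 = 12/6 = 2
te_C = (4 + 4·9 + 26)/6 = 66/6 = 11
te_D = (7 + 4·10 + 13)/6 = 60/6 = 10
te_E = (5 + 4·7 + 15)/6 = 48/6 = 8
te_F = (2 + 4·3 + 4)/6 = 18/6 = 3

Forward pass:
ES_A = 0; EF_A = 10
ES_B = 10; EF_B = 10+2 = 12
ES_C = 10; EF_C = 10+11 = 21
ES_D = 10; EF_D = 10+10 = 20
ES_E = 12; EF_E = 12+8 = 20
ES_F = max(EF_C=21, EF_D=20, EF_E=20) = 21; EF_F = 21+3 = 24
Expected project duration μ = 24 days. Critical path: A → C → F.

Backward pass:
LF_F = 24; LS_F = 24−3 = 21
LF_E = LS_F = 21; LS_E = 21−8 = 13
LF_D = LS_F = 21; LS_D = 21−10 = 11
LF_C = LS_F = 21; LS_C = 21−11 = 10
LF_B = LS_E = 13; LS_B = 13−2 = 11
LF_A = min(LS_B=11, LS_C=10, LS_D=11) = 10; LS_A = 10−10 = 0
Slack_D = LS_D − ES_D = 11 − 10 = 1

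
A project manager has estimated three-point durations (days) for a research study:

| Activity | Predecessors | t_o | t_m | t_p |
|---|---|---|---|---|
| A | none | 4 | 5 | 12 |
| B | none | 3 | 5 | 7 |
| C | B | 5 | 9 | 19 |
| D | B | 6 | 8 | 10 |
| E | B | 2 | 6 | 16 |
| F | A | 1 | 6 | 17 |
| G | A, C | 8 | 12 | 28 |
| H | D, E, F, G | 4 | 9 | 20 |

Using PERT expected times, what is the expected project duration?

39 days

te_A = (4 + 4·5 + 12)/6 = 36/6 = 6
te_B = (3 + 4·5 + 7)/6 = 30/6 = 5
te_C = (5 + 4·9 + 19)/6 = 60/6 = 10
te_D = (6 + 4·8 + 10)/6 = 48/6 = 8
te_E = (2 + 4·6 + 16)/6 = 42/6 = 7
te_F = (1 + 4·6 + 17)/6 = 42/6 = 7
te_G = (8 + 4·12 + 28)/6 = 84/6 = 14
te_H = (4 + 4·9 + 20)/6 = 60/6 = 10

Forward pass:
ES_A = 0; EF_A = 6
ES_B = 0; EF_B = 5
ES_C = 5; EF_C = 5+10 = 15
ES_D = 5; EF_D = 5+8 = 13
ES_E = 5; EF_E = 5+7 = 12
ES_F = 6; EF_F = 6+7 = 13
ES_G = max(EF_A=6, EF_C=15) = 15; EF_G = 15+14 = 29
ES_H = max(EF_D=13, EF_E=12, EF_F=13, EF_G=29) = 29; EF_H = 29+10 = 39
Expected project duration μ = 39 days. Critical path: B → C → G → H.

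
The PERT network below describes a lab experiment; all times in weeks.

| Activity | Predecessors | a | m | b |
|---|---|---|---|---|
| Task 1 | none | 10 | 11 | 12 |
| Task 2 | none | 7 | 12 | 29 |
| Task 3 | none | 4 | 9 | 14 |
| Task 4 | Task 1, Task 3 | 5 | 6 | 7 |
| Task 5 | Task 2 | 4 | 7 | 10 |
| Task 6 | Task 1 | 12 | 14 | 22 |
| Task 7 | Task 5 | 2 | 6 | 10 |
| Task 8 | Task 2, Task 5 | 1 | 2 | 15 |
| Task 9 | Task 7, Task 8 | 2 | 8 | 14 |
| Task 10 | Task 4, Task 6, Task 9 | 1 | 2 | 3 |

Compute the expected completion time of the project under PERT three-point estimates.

37 weeks

te_Task 1 = (10 + 4·11 + 12)/6 = 66/6 = 11
te_Task 2 = (7 + 4·12 + 29)/6 = 84/6 = 14
te_Task 3 = (4 + 4·9 + 14)/6 = 54/6 = 9
te_Task 4 = (5 + 4·6 + 7)/6 = 36/6 = 6
te_Task 5 = (4 + 4·7 + 10)/6 = 42/6 = 7
te_Task 6 = (12 + 4·14 + 22)/6 = 90/6 = 15
te_Task 7 = (2 + 4·6 + 10)/6 = 36/6 = 6
te_Task 8 = (1 + 4·2 + 15)/6 = 24/6 = 4
te_Task 9 = (2 + 4·8 + 14)/6 = 48/6 = 8
te_Task 10 = (1 + 4·2 + 3)/6 = 12/6 = 2

Forward pass:
ES_Task 1 = 0; EF_Task 1 = 11
ES_Task 2 = 0; EF_Task 2 = 14
ES_Task 3 = 0; EF_Task 3 = 9
ES_Task 4 = max(EF_Task 1=11, EF_Task 3=9) = 11; EF_Task 4 = 11+6 = 17
ES_Task 5 = 14; EF_Task 5 = 14+7 = 21
ES_Task 6 = 11; EF_Task 6 = 11+15 = 26
ES_Task 7 = 21; EF_Task 7 = 21+6 = 27
ES_Task 8 = max(EF_Task 2=14, EF_Task 5=21) = 21; EF_Task 8 = 21+4 = 25
ES_Task 9 = max(EF_Task 7=27, EF_Task 8=25) = 27; EF_Task 9 = 27+8 = 35
ES_Task 10 = max(EF_Task 4=17, EF_Task 6=26, EF_Task 9=35) = 35; EF_Task 10 = 35+2 = 37
Expected project duration μ = 37 weeks. Critical path: Task 2 → Task 5 → Task 7 → Task 9 → Task 10.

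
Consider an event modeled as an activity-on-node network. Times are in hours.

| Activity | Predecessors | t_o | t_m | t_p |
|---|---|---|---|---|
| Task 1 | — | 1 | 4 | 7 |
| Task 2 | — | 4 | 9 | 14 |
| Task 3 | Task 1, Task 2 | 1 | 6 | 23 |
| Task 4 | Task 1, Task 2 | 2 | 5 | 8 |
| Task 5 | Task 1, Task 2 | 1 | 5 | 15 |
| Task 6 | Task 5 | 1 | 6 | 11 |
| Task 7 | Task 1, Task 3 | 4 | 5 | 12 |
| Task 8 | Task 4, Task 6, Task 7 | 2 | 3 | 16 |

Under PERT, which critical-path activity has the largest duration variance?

te_Task 1 = (1 + 4·4 + 7)/6 = 24/6 = 4; σ²_Task 1 = ((7−1)/6)² = 1.000
te_Task 2 = (4 + 4·9 + 14)/6 = 54/6 = 9; σ²_Task 2 = ((14−4)/6)² = 2.778
te_Task 3 = (1 + 4·6 + 23)/6 = 48/6 = 8; σ²_Task 3 = ((23−1)/6)² = 13.444
te_Task 4 = (2 + 4·5 + 8)/6 = 30/6 = 5; σ²_Task 4 = ((8−2)/6)² = 1.000
te_Task 5 = (1 + 4·5 + 15)/6 = 36/6 = 6; σ²_Task 5 = ((15−1)/6)² = 5.444
te_Task 6 = (1 + 4·6 + 11)/6 = 36/6 = 6; σ²_Task 6 = ((11−1)/6)² = 2.778
te_Task 7 = (4 + 4·5 + 12)/6 = 36/6 = 6; σ²_Task 7 = ((12−4)/6)² = 1.778
te_Task 8 = (2 + 4·3 + 16)/6 = 30/6 = 5; σ²_Task 8 = ((16−2)/6)² = 5.444

Forward pass:
ES_Task 1 = 0; EF_Task 1 = 4
ES_Task 2 = 0; EF_Task 2 = 9
ES_Task 3 = max(EF_Task 1=4, EF_Task 2=9) = 9; EF_Task 3 = 9+8 = 17
ES_Task 4 = max(EF_Task 1=4, EF_Task 2=9) = 9; EF_Task 4 = 9+5 = 14
ES_Task 5 = max(EF_Task 1=4, EF_Task 2=9) = 9; EF_Task 5 = 9+6 = 15
ES_Task 6 = 15; EF_Task 6 = 15+6 = 21
ES_Task 7 = max(EF_Task 1=4, EF_Task 3=17) = 17; EF_Task 7 = 17+6 = 23
ES_Task 8 = max(EF_Task 4=14, EF_Task 6=21, EF_Task 7=23) = 23; EF_Task 8 = 23+5 = 28
Expected project duration μ = 28 hours. Critical path: Task 2 → Task 3 → Task 7 → Task 8.

Variances on critical path: σ²_Task 2=2.778, σ²_Task 3=13.444, σ²_Task 7=1.778, σ²_Task 8=5.444.
Largest is σ²_Task 3 = 13.444.

Task 3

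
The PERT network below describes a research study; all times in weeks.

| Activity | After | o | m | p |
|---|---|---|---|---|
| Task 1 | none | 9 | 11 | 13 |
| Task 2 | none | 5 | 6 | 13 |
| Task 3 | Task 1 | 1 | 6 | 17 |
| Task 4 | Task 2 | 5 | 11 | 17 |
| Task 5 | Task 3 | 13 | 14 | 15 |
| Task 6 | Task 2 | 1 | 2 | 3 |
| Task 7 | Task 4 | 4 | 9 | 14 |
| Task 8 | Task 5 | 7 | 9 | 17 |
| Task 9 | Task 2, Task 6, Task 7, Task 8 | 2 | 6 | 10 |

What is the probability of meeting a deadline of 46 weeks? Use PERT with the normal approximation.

te_Task 1 = (9 + 4·11 + 13)/6 = 66/6 = 11; σ²_Task 1 = ((13−9)/6)² = 0.444
te_Task 2 = (5 + 4·6 + 13)/6 = 42/6 = 7; σ²_Task 2 = ((13−5)/6)² = 1.778
te_Task 3 = (1 + 4·6 + 17)/6 = 42/6 = 7; σ²_Task 3 = ((17−1)/6)² = 7.111
te_Task 4 = (5 + 4·11 + 17)/6 = 66/6 = 11; σ²_Task 4 = ((17−5)/6)² = 4.000
te_Task 5 = (13 + 4·14 + 15)/6 = 84/6 = 14; σ²_Task 5 = ((15−13)/6)² = 0.111
te_Task 6 = (1 + 4·2 + 3)/6 = 12/6 = 2; σ²_Task 6 = ((3−1)/6)² = 0.111
te_Task 7 = (4 + 4·9 + 14)/6 = 54/6 = 9; σ²_Task 7 = ((14−4)/6)² = 2.778
te_Task 8 = (7 + 4·9 + 17)/6 = 60/6 = 10; σ²_Task 8 = ((17−7)/6)² = 2.778
te_Task 9 = (2 + 4·6 + 10)/6 = 36/6 = 6; σ²_Task 9 = ((10−2)/6)² = 1.778

Forward pass:
ES_Task 1 = 0; EF_Task 1 = 11
ES_Task 2 = 0; EF_Task 2 = 7
ES_Task 3 = 11; EF_Task 3 = 11+7 = 18
ES_Task 4 = 7; EF_Task 4 = 7+11 = 18
ES_Task 5 = 18; EF_Task 5 = 18+14 = 32
ES_Task 6 = 7; EF_Task 6 = 7+2 = 9
ES_Task 7 = 18; EF_Task 7 = 18+9 = 27
ES_Task 8 = 32; EF_Task 8 = 32+10 = 42
ES_Task 9 = max(EF_Task 2=7, EF_Task 6=9, EF_Task 7=27, EF_Task 8=42) = 42; EF_Task 9 = 42+6 = 48
Expected project duration μ = 48 weeks. Critical path: Task 1 → Task 3 → Task 5 → Task 8 → Task 9.

Variance along critical path = 0.444 + 7.111 + 0.111 + 2.778 + 1.778 = 12.222; σ = √12.222 = 3.496 weeks.
Z = (46 − 48) / 3.496 = -0.572
P(T ≤ 46) = Φ(-0.572) ≈ 0.284

0.284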